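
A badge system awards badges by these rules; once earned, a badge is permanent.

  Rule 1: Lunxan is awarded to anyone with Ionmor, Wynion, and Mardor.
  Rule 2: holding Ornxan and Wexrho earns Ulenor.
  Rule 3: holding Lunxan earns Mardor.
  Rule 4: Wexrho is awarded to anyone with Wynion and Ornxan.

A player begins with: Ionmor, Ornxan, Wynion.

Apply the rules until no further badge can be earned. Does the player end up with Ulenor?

Yes

With Wynion and Ornxan, Wexrho is earned (Rule 4).
With Ornxan and Wexrho, Ulenor is earned (Rule 2).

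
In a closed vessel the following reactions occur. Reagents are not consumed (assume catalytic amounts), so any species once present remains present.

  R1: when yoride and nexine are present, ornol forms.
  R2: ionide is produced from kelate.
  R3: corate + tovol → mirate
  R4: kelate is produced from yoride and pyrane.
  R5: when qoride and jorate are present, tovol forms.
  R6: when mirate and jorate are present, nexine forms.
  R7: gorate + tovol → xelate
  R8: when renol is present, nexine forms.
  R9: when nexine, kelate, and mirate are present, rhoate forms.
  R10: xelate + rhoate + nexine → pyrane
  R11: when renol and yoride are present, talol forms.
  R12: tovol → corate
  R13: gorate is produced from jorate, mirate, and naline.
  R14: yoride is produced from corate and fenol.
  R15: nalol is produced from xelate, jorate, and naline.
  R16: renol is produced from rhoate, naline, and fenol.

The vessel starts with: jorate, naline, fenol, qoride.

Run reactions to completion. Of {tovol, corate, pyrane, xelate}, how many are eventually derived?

3

qoride and jorate present → tovol forms (R5).
tovol present → corate forms (R12).
corate and tovol present → mirate forms (R3).
jorate, mirate, and naline present → gorate forms (R13).
gorate and tovol present → xelate forms (R7).
tovol: reached.
corate: reached.
pyrane would need xelate, rhoate, and nexine (R10), but rhoate never forms.
xelate: reached.
Reached: tovol, corate, and xelate — 3 of the 4.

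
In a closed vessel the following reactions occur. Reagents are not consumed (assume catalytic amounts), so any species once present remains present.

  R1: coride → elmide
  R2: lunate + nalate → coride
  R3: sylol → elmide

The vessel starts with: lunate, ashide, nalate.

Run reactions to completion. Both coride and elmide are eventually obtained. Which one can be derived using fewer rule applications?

coride: lunate and nalate present → coride forms (R2). [1 rule application]
elmide: lunate and nalate present → coride forms (R2). coride present → elmide forms (R1). [2 rule applications]
coride needs fewer.

coride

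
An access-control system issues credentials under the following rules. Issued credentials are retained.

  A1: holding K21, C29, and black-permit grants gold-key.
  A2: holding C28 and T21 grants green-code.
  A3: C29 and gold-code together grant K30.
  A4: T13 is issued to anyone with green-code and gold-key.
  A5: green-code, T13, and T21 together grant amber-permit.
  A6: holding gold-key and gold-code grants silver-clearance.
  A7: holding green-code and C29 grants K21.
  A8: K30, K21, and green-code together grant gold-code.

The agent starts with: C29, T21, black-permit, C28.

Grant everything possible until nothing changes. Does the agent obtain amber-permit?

Holding C28 and T21 grants green-code (A2).
Holding green-code and C29 grants K21 (A7).
Holding K21, C29, and black-permit grants gold-key (A1).
Holding green-code and gold-key grants T13 (A4).
Holding green-code, T13, and T21 grants amber-permit (A5).

Yes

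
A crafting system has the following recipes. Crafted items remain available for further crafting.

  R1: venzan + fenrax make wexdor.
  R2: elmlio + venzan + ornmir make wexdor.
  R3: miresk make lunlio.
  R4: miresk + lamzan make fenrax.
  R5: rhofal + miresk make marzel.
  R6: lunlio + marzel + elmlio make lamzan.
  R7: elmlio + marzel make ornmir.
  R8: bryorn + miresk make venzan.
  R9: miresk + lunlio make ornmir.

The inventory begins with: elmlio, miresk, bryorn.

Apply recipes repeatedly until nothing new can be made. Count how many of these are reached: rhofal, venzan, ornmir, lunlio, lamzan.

bryorn + miresk → venzan (R8).
miresk → lunlio (R3).
Using R9, miresk and lunlio make ornmir.
No rule produces rhofal, and it is not given.
venzan: reached.
ornmir: reached.
lunlio: reached.
lamzan would need lunlio, marzel, and elmlio (R6), but marzel is never obtained.
Reached: venzan, ornmir, and lunlio — 3 of the 5.

3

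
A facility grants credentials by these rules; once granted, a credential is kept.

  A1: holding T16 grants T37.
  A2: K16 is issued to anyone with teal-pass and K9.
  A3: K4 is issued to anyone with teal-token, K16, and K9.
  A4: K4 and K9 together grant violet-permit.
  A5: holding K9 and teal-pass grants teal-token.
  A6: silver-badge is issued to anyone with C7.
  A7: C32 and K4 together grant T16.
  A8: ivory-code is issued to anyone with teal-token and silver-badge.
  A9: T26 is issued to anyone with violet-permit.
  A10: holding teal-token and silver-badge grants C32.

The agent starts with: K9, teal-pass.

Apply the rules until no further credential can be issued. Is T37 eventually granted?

T37 would need T16 (A1), but T16 is never granted.

No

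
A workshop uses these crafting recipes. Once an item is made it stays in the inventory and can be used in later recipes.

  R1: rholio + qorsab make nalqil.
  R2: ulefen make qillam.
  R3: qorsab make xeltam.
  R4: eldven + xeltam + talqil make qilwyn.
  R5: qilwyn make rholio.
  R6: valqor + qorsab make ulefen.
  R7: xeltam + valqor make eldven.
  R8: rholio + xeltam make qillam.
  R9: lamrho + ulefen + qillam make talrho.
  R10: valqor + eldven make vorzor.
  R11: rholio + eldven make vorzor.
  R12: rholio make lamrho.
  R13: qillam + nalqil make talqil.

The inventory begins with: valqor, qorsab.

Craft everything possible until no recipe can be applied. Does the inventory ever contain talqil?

No

talqil would need qillam and nalqil (R13), but nalqil is never obtained.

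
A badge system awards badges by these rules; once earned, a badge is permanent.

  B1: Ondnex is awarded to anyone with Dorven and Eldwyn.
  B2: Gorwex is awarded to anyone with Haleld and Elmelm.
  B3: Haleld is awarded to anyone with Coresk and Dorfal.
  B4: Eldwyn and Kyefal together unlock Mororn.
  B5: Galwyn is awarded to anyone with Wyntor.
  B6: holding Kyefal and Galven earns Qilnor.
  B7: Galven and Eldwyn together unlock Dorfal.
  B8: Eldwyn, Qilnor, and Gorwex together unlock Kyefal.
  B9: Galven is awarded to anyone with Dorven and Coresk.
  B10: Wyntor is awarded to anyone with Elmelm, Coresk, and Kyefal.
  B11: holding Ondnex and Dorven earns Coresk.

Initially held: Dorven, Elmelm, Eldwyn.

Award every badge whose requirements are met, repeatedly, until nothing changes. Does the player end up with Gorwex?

With Dorven and Eldwyn, Ondnex is earned (B1).
With Ondnex and Dorven, Coresk is earned (B11).
With Dorven and Coresk, Galven is earned (B9).
With Galven and Eldwyn, Dorfal is earned (B7).
With Coresk and Dorfal, Haleld is earned (B3).
With Haleld and Elmelm, Gorwex is earned (B2).

Yes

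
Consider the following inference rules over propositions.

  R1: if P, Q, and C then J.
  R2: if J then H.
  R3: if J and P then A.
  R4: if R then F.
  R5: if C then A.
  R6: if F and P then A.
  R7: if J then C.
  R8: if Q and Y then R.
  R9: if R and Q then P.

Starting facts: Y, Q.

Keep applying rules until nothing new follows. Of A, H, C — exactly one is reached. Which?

From Q and Y, R8 gives R.
From R, R4 gives F.
From R and Q, R9 gives P.
F and P hold, so A follows (R6).
H would need J (R2), but J is never established. C would need J (R7), but J is never established.

A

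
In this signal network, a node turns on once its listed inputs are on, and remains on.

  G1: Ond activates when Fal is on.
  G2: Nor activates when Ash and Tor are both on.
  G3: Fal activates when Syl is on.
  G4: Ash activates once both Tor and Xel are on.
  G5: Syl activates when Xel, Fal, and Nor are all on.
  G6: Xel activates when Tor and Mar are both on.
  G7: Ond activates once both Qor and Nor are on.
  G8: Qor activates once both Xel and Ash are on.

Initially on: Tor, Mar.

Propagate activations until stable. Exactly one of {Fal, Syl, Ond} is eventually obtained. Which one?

Ond

Tor and Mar are on, so Xel activates (G6).
Tor and Xel are on, so Ash activates (G4).
G8: Xel and Ash on → Qor on.
G2: Ash and Tor on → Nor on.
G7: Qor and Nor on → Ond on.
Syl would need Xel, Fal, and Nor (G5), but Fal never turns on. Fal would need Syl (G3), but Syl never turns on.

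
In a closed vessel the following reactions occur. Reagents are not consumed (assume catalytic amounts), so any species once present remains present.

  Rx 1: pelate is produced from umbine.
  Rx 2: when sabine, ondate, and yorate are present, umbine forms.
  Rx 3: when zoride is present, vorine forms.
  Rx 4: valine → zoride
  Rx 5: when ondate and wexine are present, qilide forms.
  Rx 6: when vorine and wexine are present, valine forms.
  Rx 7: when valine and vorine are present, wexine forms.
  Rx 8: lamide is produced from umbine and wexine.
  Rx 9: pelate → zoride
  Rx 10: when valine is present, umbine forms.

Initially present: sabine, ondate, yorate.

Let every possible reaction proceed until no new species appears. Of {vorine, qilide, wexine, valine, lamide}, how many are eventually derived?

1

sabine, ondate, and yorate present → umbine forms (Rx 2).
umbine present → pelate forms (Rx 1).
pelate present → zoride forms (Rx 9).
zoride present → vorine forms (Rx 3).
vorine: reached.
qilide would need ondate and wexine (Rx 5), but wexine never forms.
wexine would need valine and vorine (Rx 7), but valine never forms.
valine would need vorine and wexine (Rx 6), but wexine never forms.
lamide would need umbine and wexine (Rx 8), but wexine never forms.
Reached: vorine — 1 of the 5.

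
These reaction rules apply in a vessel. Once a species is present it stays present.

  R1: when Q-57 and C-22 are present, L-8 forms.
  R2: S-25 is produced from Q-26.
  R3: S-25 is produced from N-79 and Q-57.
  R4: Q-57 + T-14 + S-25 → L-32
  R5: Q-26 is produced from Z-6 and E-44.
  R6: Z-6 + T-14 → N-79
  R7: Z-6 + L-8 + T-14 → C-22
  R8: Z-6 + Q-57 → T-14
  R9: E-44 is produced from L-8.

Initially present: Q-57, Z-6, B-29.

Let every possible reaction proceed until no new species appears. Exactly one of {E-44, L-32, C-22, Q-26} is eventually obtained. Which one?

L-32

Z-6 and Q-57 present → T-14 forms (R8).
Z-6 and T-14 present → N-79 forms (R6).
N-79 and Q-57 present → S-25 forms (R3).
Q-57, T-14, and S-25 present → L-32 forms (R4).
Q-26 would need Z-6 and E-44 (R5), but E-44 never forms. C-22 would need Z-6, L-8, and T-14 (R7), but L-8 never forms. E-44 would need L-8 (R9), but L-8 never forms.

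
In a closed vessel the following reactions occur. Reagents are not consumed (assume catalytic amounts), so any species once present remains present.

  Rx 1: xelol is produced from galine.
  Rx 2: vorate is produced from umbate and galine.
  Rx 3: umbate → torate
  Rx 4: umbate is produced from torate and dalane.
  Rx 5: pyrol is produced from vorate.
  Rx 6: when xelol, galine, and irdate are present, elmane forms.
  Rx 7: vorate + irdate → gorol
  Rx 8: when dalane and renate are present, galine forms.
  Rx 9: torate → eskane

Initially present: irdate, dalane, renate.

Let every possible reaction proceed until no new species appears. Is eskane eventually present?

eskane would need torate (Rx 9), but torate never forms.

No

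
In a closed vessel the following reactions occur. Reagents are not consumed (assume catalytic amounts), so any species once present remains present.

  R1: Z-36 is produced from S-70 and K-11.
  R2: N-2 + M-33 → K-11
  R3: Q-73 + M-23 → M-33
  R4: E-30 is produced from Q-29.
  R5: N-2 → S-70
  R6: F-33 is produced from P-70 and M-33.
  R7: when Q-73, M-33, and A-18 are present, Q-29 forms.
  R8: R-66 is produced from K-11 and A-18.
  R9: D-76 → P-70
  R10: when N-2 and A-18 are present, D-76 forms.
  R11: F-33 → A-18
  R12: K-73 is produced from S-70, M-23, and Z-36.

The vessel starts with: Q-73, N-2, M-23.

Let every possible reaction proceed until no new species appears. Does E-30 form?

No

E-30 would need Q-29 (R4), but Q-29 never forms.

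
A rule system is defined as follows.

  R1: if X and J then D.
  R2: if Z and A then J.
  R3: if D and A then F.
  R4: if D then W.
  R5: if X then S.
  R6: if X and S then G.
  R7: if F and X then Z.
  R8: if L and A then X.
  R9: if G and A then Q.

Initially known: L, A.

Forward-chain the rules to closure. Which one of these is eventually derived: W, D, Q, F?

Q

From L and A, R8 gives X.
From X, R5 gives S.
From X and S, R6 gives G.
From G and A, R9 gives Q.
W would need D (R4), but D is never established. F would need D and A (R3), but D is never established. D would need X and J (R1), but J is never established.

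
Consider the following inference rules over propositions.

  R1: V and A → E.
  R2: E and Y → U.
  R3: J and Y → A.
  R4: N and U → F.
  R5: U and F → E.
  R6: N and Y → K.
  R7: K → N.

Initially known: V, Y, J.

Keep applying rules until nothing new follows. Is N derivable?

No

N would need K (R7), but K is never established.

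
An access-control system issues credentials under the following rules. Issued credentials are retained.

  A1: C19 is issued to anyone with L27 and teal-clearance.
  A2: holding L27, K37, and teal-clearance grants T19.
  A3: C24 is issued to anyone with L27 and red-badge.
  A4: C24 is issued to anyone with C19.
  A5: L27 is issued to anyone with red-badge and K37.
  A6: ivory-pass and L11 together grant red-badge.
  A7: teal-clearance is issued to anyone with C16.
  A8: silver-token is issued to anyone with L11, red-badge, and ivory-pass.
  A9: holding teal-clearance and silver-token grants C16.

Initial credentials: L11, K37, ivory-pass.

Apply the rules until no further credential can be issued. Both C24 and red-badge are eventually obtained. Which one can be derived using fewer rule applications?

red-badge

red-badge: Holding ivory-pass and L11 grants red-badge (A6). [1 rule application]
C24: Holding ivory-pass and L11 grants red-badge (A6). Holding red-badge and K37 grants L27 (A5). Holding L27 and red-badge grants C24 (A3). [3 rule applications]
red-badge needs fewer.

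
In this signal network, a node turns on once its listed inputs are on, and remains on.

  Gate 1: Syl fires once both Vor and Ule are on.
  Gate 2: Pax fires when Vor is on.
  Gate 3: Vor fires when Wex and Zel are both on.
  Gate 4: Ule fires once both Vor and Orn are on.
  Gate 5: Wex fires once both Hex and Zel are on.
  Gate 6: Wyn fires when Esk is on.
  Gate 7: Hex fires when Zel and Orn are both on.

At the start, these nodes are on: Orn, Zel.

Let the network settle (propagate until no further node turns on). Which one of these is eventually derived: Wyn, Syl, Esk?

Syl

Zel and Orn are on, so Hex fires (Gate 7).
Gate 5: Hex and Zel on → Wex on.
Gate 3: Wex and Zel on → Vor on.
Gate 4: Vor and Orn on → Ule on.
Vor and Ule are on, so Syl fires (Gate 1).
Wyn would need Esk (Gate 6), but Esk never turns on. No rule produces Esk, and it is not given.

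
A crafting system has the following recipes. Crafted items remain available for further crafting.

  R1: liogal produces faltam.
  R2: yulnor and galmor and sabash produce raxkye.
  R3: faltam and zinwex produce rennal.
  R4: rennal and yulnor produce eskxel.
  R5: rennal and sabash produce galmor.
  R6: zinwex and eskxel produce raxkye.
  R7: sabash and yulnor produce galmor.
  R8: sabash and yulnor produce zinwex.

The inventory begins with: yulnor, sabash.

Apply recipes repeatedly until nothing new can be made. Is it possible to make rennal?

rennal would need faltam and zinwex (R3), but faltam is never obtained.

No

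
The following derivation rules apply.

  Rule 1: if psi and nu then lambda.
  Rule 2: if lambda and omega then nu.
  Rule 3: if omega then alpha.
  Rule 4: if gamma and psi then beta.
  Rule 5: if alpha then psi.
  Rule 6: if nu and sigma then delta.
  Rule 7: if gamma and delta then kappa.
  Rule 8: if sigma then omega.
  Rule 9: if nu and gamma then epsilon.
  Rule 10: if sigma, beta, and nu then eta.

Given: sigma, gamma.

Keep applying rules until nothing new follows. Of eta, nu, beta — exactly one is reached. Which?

sigma holds, so omega follows (Rule 8).
From omega, Rule 3 gives alpha.
alpha holds, so psi follows (Rule 5).
gamma and psi hold, so beta follows (Rule 4).
eta would need sigma, beta, and nu (Rule 10), but nu is never established. nu would need lambda and omega (Rule 2), but lambda is never established.

beta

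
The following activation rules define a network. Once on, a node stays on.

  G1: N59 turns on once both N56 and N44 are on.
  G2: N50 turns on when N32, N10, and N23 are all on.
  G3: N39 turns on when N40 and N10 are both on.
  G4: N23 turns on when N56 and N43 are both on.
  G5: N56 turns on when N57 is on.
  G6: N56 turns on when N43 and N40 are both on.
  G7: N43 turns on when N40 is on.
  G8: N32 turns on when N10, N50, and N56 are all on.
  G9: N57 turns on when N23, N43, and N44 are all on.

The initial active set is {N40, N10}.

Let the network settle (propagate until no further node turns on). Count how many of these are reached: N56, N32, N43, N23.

3

N40 is on, so N43 turns on (G7).
G6: N43 and N40 on → N56 on.
G4: N56 and N43 on → N23 on.
N56: reached.
N32 would need N10, N50, and N56 (G8), but N50 never turns on.
N43: reached.
N23: reached.
Reached: N56, N43, and N23 — 3 of the 4.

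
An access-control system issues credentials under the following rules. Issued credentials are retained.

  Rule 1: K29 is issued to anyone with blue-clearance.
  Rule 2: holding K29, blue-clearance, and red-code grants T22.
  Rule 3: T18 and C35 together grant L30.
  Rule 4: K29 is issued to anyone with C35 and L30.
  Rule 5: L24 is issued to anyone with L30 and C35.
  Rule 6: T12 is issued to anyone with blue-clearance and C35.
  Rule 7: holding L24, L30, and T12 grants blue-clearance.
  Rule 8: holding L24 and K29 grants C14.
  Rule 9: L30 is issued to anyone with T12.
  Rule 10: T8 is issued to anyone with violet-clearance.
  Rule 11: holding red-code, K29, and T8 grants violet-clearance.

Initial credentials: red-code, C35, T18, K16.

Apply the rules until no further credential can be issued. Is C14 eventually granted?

Yes

Holding T18 and C35 grants L30 (Rule 3).
Holding L30 and C35 grants L24 (Rule 5).
Holding C35 and L30 grants K29 (Rule 4).
Holding L24 and K29 grants C14 (Rule 8).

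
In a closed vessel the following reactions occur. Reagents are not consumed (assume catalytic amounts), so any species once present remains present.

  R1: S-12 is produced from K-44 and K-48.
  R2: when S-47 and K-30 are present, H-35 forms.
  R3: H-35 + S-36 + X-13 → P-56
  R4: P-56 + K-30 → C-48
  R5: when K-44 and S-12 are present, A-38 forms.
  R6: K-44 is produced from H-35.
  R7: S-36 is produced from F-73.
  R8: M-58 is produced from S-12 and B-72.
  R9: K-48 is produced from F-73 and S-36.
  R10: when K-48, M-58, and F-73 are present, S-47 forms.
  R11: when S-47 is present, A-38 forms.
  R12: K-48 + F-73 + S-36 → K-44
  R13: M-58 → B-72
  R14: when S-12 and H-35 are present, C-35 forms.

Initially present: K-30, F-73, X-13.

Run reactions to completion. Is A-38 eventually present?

Yes

F-73 present → S-36 forms (R7).
F-73 and S-36 present → K-48 forms (R9).
K-48, F-73, and S-36 present → K-44 forms (R12).
K-44 and K-48 present → S-12 forms (R1).
K-44 and S-12 present → A-38 forms (R5).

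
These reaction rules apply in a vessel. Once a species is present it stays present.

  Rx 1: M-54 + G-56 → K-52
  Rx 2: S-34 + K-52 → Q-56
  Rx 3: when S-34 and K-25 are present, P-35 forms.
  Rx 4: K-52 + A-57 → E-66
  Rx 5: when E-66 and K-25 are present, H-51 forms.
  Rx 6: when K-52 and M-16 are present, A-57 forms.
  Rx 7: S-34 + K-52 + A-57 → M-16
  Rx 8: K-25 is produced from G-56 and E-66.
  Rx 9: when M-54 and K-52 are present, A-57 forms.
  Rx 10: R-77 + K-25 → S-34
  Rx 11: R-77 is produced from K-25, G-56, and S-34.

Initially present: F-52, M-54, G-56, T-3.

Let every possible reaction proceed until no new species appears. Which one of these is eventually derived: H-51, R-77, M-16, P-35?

H-51

M-54 and G-56 present → K-52 forms (Rx 1).
M-54 and K-52 present → A-57 forms (Rx 9).
K-52 and A-57 present → E-66 forms (Rx 4).
G-56 and E-66 present → K-25 forms (Rx 8).
E-66 and K-25 present → H-51 forms (Rx 5).
R-77 would need K-25, G-56, and S-34 (Rx 11), but S-34 never forms. M-16 would need S-34, K-52, and A-57 (Rx 7), but S-34 never forms. P-35 would need S-34 and K-25 (Rx 3), but S-34 never forms.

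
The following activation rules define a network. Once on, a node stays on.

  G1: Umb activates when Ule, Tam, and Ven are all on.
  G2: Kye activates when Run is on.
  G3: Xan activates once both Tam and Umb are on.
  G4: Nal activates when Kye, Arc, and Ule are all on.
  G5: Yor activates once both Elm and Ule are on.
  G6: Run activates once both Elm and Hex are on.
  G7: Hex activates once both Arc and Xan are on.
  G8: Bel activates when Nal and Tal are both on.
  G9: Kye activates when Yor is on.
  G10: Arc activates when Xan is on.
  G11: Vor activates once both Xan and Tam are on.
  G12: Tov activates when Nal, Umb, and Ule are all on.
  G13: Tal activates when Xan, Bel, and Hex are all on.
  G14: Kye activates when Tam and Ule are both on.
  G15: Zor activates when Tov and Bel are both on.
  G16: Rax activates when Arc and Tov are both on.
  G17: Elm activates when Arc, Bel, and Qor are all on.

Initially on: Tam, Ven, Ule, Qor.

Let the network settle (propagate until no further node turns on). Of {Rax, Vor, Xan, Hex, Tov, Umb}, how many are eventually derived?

6

Tam and Ule are on, so Kye activates (G14).
G1: Ule, Tam, and Ven on → Umb on.
Tam and Umb are on, so Xan activates (G3).
Xan is on, so Arc activates (G10).
G11: Xan and Tam on → Vor on.
G4: Kye, Arc, and Ule on → Nal on.
Arc and Xan are on, so Hex activates (G7).
G12: Nal, Umb, and Ule on → Tov on.
Arc and Tov are on, so Rax activates (G16).
Rax: reached.
Vor: reached.
Xan: reached.
Hex: reached.
Tov: reached.
Umb: reached.
All 6 are reached.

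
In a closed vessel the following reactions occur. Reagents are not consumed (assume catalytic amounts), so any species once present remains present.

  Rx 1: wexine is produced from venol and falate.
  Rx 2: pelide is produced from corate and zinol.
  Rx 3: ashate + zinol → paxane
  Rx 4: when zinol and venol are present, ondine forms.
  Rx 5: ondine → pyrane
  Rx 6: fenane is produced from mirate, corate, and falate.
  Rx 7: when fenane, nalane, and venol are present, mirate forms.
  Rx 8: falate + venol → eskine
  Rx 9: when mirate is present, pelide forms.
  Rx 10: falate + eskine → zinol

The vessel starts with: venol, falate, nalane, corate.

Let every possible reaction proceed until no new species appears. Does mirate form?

mirate would need fenane, nalane, and venol (Rx 7), but fenane never forms.

No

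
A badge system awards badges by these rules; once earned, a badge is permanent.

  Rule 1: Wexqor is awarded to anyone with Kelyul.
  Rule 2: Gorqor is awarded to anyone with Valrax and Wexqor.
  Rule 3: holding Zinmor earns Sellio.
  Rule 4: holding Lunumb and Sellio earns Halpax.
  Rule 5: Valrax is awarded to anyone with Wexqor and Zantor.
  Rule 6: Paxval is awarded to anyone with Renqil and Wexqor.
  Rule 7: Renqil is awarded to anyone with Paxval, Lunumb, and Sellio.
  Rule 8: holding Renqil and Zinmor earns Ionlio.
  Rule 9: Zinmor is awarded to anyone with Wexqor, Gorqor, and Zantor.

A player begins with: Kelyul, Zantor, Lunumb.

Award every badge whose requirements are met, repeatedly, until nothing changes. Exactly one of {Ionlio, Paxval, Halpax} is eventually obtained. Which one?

Halpax

With Kelyul, Wexqor is earned (Rule 1).
With Wexqor and Zantor, Valrax is earned (Rule 5).
With Valrax and Wexqor, Gorqor is earned (Rule 2).
With Wexqor, Gorqor, and Zantor, Zinmor is earned (Rule 9).
With Zinmor, Sellio is earned (Rule 3).
With Lunumb and Sellio, Halpax is earned (Rule 4).
Ionlio would need Renqil and Zinmor (Rule 8), but Renqil is never earned. Paxval would need Renqil and Wexqor (Rule 6), but Renqil is never earned.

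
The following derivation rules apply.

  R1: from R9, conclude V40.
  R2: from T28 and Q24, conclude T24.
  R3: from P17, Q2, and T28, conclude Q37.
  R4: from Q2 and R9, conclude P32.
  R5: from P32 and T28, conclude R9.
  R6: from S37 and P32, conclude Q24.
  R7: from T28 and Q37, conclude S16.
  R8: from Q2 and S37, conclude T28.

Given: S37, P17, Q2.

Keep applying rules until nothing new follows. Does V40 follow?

V40 would need R9 (R1), but R9 is never established.

No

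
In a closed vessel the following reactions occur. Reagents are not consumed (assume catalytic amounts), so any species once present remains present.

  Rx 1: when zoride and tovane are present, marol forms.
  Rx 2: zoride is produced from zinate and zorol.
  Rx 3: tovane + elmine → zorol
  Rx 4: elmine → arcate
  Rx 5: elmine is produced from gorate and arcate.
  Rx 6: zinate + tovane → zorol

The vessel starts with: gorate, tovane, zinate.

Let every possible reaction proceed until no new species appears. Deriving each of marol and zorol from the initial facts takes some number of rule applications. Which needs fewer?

zorol: zinate and tovane present → zorol forms (Rx 6). [1 rule application]
marol: zinate and tovane present → zorol forms (Rx 6). zinate and zorol present → zoride forms (Rx 2). zoride and tovane present → marol forms (Rx 1). [3 rule applications]
zorol needs fewer.

zorol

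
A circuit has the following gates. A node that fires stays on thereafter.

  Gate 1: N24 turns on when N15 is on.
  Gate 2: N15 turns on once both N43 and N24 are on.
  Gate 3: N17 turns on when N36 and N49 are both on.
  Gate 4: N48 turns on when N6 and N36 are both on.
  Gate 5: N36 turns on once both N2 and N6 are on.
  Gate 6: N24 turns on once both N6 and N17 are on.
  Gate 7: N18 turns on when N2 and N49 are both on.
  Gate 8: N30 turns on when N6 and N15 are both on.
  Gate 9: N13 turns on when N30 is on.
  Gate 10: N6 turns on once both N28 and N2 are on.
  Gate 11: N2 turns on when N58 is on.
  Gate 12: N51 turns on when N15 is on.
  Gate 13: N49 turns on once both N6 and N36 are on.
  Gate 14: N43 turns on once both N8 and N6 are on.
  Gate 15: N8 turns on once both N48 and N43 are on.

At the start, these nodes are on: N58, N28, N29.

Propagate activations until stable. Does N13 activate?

No

N13 would need N30 (Gate 9), but N30 never turns on.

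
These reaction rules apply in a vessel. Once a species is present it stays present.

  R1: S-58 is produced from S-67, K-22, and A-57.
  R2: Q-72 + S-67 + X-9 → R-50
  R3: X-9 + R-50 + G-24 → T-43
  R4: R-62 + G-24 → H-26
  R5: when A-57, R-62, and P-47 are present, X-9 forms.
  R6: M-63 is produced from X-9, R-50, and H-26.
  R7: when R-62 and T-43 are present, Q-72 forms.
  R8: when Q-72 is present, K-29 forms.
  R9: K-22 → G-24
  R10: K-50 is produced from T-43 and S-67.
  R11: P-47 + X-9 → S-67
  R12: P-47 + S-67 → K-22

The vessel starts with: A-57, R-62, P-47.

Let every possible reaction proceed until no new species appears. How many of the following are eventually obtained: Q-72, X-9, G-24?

A-57, R-62, and P-47 present → X-9 forms (R5).
P-47 and X-9 present → S-67 forms (R11).
P-47 and S-67 present → K-22 forms (R12).
K-22 present → G-24 forms (R9).
Q-72 would need R-62 and T-43 (R7), but T-43 never forms.
X-9: reached.
G-24: reached.
Reached: X-9 and G-24 — 2 of the 3.

2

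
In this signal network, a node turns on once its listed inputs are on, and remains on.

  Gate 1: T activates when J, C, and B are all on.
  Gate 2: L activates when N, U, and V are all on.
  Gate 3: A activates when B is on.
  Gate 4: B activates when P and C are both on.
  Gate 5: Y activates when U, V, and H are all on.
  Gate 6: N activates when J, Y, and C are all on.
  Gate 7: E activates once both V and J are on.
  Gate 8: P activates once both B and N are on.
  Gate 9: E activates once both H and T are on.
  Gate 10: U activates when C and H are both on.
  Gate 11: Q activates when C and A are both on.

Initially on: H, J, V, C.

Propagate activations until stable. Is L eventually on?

Yes

C and H are on, so U activates (Gate 10).
Gate 5: U, V, and H on → Y on.
Gate 6: J, Y, and C on → N on.
Gate 2: N, U, and V on → L on.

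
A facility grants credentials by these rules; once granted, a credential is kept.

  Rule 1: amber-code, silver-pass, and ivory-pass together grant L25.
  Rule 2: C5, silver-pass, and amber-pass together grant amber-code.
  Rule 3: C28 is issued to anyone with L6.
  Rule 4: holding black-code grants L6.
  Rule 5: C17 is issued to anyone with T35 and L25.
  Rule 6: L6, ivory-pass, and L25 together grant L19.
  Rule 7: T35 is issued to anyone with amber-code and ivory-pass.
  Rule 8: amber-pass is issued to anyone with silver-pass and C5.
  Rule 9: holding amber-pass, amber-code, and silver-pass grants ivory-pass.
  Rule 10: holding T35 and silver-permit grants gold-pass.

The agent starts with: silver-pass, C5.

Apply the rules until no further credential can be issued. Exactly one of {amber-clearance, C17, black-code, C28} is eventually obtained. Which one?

C17

Holding silver-pass and C5 grants amber-pass (Rule 8).
Holding C5, silver-pass, and amber-pass grants amber-code (Rule 2).
Holding amber-pass, amber-code, and silver-pass grants ivory-pass (Rule 9).
Holding amber-code and ivory-pass grants T35 (Rule 7).
Holding amber-code, silver-pass, and ivory-pass grants L25 (Rule 1).
Holding T35 and L25 grants C17 (Rule 5).
C28 would need L6 (Rule 3), but L6 is never granted. No rule produces amber-clearance, and it is not given. No rule produces black-code, and it is not given.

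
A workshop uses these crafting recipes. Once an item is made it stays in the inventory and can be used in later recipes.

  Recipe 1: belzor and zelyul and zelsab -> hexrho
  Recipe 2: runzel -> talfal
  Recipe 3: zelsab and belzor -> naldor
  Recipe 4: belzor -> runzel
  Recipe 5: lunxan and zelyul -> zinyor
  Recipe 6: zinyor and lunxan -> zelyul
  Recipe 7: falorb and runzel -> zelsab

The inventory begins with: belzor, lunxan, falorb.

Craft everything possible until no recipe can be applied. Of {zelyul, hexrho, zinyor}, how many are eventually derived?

zelyul would need zinyor and lunxan (Recipe 6), but zinyor is never obtained.
hexrho would need belzor, zelyul, and zelsab (Recipe 1), but zelyul is never obtained.
zinyor would need lunxan and zelyul (Recipe 5), but zelyul is never obtained.
None of the 3 are reached.

0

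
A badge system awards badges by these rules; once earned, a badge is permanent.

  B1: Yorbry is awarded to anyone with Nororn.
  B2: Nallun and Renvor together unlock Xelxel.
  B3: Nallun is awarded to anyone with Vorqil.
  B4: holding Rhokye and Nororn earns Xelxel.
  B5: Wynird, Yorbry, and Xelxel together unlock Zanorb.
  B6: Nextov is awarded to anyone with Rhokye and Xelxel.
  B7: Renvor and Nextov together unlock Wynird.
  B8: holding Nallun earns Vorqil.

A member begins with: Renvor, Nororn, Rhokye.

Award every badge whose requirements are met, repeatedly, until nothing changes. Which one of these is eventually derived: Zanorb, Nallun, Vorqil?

Zanorb

With Nororn, Yorbry is earned (B1).
With Rhokye and Nororn, Xelxel is earned (B4).
With Rhokye and Xelxel, Nextov is earned (B6).
With Renvor and Nextov, Wynird is earned (B7).
With Wynird, Yorbry, and Xelxel, Zanorb is earned (B5).
Nallun would need Vorqil (B3), but Vorqil is never earned. Vorqil would need Nallun (B8), but Nallun is never earned.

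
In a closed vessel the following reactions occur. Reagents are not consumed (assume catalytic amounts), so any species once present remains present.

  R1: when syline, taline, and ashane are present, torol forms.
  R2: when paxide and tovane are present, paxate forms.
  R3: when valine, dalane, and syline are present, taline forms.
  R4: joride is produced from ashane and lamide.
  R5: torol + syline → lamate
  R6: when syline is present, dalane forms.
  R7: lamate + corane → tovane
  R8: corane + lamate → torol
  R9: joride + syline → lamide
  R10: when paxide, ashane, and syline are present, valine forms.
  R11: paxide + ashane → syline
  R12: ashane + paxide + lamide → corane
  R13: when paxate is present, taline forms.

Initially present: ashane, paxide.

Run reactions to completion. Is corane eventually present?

corane would need ashane, paxide, and lamide (R12), but lamide never forms.

No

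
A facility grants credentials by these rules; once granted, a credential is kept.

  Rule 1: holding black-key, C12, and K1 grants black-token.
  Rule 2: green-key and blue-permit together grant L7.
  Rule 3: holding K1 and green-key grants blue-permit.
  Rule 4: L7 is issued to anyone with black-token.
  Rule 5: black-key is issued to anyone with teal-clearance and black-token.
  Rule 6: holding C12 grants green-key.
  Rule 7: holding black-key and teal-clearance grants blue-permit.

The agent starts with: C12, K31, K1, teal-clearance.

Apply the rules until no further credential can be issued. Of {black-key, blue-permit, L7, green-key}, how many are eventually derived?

3

Holding C12 grants green-key (Rule 6).
Holding K1 and green-key grants blue-permit (Rule 3).
Holding green-key and blue-permit grants L7 (Rule 2).
black-key would need teal-clearance and black-token (Rule 5), but black-token is never granted.
blue-permit: reached.
L7: reached.
green-key: reached.
Reached: blue-permit, L7, and green-key — 3 of the 4.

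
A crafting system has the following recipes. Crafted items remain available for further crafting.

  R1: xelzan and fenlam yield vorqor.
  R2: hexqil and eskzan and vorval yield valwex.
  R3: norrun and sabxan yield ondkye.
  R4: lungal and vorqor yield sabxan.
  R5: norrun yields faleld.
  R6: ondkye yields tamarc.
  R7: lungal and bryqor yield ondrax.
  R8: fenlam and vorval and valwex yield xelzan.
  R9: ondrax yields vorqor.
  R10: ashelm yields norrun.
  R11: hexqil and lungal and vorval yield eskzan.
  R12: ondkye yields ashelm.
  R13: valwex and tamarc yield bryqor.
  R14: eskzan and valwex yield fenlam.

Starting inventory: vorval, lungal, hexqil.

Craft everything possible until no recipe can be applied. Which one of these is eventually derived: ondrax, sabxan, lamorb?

hexqil and lungal and vorval → eskzan (R11).
hexqil and eskzan and vorval → valwex (R2).
Using R14, eskzan and valwex make fenlam.
fenlam and vorval and valwex → xelzan (R8).
Using R1, xelzan and fenlam make vorqor.
lungal and vorqor → sabxan (R4).
ondrax would need lungal and bryqor (R7), but bryqor is never obtained. No rule produces lamorb, and it is not given.

sabxan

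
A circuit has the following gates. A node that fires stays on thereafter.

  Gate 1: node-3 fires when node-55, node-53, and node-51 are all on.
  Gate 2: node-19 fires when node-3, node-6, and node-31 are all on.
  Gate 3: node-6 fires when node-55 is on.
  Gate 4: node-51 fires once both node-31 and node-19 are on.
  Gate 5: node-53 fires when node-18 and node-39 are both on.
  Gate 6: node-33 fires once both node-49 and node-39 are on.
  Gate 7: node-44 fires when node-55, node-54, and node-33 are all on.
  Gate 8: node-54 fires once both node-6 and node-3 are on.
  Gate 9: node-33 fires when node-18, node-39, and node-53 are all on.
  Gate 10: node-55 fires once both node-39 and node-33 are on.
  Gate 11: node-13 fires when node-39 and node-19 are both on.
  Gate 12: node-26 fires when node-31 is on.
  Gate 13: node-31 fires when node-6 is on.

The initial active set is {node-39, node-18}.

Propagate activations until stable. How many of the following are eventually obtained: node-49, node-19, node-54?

No rule produces node-49, and it is not given.
node-19 would need node-3, node-6, and node-31 (Gate 2), but node-3 never turns on.
node-54 would need node-6 and node-3 (Gate 8), but node-3 never turns on.
None of the 3 are reached.

0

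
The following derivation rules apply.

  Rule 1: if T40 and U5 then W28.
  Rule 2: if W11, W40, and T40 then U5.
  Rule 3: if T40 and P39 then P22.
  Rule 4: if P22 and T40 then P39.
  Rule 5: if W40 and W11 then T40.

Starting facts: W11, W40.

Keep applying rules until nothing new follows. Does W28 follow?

Yes

From W40 and W11, Rule 5 gives T40.
W11, W40, and T40 hold, so U5 follows (Rule 2).
T40 and U5 hold, so W28 follows (Rule 1).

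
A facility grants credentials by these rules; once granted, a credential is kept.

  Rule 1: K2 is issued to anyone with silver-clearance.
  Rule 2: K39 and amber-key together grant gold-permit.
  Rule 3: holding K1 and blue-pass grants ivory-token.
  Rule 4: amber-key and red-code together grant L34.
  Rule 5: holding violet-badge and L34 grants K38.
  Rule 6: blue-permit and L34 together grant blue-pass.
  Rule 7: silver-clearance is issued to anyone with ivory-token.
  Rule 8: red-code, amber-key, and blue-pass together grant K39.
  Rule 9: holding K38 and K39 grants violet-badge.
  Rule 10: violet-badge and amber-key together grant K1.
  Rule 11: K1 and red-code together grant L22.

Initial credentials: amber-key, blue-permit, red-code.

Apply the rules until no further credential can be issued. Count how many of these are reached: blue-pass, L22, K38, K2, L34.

Holding amber-key and red-code grants L34 (Rule 4).
Holding blue-permit and L34 grants blue-pass (Rule 6).
blue-pass: reached.
L22 would need K1 and red-code (Rule 11), but K1 is never granted.
K38 would need violet-badge and L34 (Rule 5), but violet-badge is never granted.
K2 would need silver-clearance (Rule 1), but silver-clearance is never granted.
L34: reached.
Reached: blue-pass and L34 — 2 of the 5.

2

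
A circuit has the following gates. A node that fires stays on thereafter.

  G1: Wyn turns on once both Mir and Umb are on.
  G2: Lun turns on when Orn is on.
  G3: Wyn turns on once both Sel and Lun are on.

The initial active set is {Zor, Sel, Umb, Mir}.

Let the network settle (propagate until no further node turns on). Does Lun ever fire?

Lun would need Orn (G2), but Orn never turns on.

No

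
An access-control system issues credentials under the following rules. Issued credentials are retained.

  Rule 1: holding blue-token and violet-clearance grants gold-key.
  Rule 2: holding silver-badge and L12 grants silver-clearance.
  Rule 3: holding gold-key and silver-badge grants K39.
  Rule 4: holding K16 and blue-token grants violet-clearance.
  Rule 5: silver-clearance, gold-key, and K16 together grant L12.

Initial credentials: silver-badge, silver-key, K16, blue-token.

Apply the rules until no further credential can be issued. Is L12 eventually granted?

L12 would need silver-clearance, gold-key, and K16 (Rule 5), but silver-clearance is never granted.

No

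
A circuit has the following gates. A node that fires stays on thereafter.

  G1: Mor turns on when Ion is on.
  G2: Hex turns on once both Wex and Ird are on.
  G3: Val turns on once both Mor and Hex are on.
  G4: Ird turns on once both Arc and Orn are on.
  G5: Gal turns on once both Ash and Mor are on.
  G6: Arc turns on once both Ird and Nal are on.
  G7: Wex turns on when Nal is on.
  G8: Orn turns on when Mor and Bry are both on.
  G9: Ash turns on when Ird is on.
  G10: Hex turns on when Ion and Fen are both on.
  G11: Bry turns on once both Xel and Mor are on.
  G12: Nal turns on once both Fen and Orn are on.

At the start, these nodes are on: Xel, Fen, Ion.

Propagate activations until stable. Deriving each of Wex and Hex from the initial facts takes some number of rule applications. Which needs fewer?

Hex

Hex: G10: Ion and Fen on → Hex on. [1 rule application]
Wex: G1: Ion on → Mor on. Xel and Mor are on, so Bry turns on (G11). Mor and Bry are on, so Orn turns on (G8). Fen and Orn are on, so Nal turns on (G12). G7: Nal on → Wex on. [5 rule applications]
Hex needs fewer.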